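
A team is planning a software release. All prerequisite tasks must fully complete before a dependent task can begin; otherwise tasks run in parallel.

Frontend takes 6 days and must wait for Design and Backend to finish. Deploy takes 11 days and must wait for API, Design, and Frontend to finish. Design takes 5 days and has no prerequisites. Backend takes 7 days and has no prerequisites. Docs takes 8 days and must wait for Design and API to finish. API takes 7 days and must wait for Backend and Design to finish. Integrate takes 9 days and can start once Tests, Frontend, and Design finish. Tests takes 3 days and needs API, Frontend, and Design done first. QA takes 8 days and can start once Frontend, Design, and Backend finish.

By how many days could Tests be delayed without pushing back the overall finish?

Backend→API→Tests→Integrate = 7+7+3+9 = 26 sets the makespan at 26 days.
Longest path through Tests: 26 days (earliest finish 17, latest finish 17).
So Tests can slip 17 − 17 = 0 days.

0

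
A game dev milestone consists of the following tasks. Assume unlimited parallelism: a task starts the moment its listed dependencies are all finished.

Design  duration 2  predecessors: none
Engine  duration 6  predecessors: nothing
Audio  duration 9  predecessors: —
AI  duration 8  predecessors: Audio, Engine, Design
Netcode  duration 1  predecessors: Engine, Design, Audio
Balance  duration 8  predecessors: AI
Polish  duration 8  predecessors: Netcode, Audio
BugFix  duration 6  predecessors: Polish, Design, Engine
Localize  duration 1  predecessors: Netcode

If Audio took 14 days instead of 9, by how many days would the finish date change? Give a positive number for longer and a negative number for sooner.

Baseline: Audio→AI→Balance = 9+8+8 = 25 → 25 days.
Audio is on the critical path; changing it to 14 makes that path 30 days.
The critical path is still Audio→AI→Balance; finish is now 30 days.
Change in finish: 30 − 25 = +5 days.

5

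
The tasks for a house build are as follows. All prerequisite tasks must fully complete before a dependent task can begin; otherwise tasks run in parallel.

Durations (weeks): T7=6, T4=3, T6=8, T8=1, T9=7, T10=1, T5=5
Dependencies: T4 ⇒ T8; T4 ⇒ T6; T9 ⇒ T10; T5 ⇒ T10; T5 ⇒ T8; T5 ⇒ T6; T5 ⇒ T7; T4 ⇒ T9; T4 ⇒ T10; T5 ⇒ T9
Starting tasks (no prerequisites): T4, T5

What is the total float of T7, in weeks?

Critical path: T5→T6 = 5+8 = 13, so the finish is 13 weeks.
T7 finishes as early as 11 and must finish by 13.
So T7 can slip 13 − 11 = 2 weeks.

2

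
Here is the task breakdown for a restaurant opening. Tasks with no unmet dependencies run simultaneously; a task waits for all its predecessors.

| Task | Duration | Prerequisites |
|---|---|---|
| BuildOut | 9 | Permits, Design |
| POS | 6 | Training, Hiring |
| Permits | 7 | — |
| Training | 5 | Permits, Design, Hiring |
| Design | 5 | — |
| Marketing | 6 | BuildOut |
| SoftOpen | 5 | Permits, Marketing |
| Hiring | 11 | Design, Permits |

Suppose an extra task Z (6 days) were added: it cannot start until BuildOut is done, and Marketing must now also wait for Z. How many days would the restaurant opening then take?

33

Originally the restaurant opening takes 29 days.
With Z inserted, Marketing now waits for max(BuildOut, Z).
New critical path: Permits→BuildOut→Z→Marketing→SoftOpen = 7+9+6+6+5 = 33 ⇒ 33 days.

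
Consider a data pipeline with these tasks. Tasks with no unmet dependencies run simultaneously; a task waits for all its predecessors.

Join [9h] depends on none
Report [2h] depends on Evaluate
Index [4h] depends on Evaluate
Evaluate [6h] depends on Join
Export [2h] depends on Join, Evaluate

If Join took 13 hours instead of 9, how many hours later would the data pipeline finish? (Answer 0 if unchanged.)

4

The binding path is Join→Evaluate→Index = 9+6+4 = 19; finish at 19 hours.
Since Join is critical, the +4 change carries straight to that chain (now 23 hours).
The critical path is still Join→Evaluate→Index; finish is now 23 hours.
Change in finish: 23 − 19 = +4 hours.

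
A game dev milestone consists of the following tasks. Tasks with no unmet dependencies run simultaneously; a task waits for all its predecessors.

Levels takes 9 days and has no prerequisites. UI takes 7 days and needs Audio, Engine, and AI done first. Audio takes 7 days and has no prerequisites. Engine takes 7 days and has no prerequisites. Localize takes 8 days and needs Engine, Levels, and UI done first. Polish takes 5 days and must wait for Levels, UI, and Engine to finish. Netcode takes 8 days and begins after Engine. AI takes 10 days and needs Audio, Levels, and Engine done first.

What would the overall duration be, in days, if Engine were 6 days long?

Critical path before the change: Levels→AI→UI→Localize = 9+10+7+8 = 34 giving 34 days.
Engine has 2 days of float (longest path through it is 32).
The critical path is still Levels→AI→UI→Localize; finish is now 34 days.

34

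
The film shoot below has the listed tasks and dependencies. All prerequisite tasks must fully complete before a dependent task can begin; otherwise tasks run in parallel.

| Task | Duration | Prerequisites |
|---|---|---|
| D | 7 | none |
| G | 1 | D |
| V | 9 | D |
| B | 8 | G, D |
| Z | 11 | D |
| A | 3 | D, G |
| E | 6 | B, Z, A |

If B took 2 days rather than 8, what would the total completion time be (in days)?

The binding path is D→Z→E = 7+11+6 = 24; finish at 24 days.
B has 2 days of float (longest path through it is 22).
The critical path is still D→Z→E; finish is now 24 days.

24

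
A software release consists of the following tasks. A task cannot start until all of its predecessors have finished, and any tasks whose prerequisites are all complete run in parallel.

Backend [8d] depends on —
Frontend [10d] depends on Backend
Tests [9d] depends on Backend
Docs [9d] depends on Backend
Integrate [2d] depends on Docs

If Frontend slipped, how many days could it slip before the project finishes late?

1

The longest chain is Backend→Docs→Integrate = 8+9+2 = 19; overall finish 19 days.
The longest chain containing Frontend totals 18 days.
So Frontend can slip 19 − 18 = 1 day.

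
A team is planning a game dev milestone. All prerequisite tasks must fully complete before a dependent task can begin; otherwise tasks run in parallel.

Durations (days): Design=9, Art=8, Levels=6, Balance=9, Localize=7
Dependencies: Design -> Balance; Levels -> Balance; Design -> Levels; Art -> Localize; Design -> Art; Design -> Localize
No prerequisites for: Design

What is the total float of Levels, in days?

The longest chain is Design→Art→Localize = 9+8+7 = 24; overall finish 24 days.
The longest chain containing Levels totals 24 days.
Slack of Levels = 9 − 9 = 0 days.

0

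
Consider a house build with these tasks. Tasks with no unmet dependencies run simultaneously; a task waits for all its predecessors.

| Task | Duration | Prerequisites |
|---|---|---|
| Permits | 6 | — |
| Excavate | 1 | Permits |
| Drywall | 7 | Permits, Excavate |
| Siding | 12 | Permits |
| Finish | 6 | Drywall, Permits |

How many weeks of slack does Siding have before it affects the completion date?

2

Permits→Excavate→Drywall→Finish = 6+1+7+6 = 20 sets the makespan at 20 weeks.
Longest path through Siding: 18 weeks (earliest finish 18, latest finish 20).
Float = 20 − 18 = 2.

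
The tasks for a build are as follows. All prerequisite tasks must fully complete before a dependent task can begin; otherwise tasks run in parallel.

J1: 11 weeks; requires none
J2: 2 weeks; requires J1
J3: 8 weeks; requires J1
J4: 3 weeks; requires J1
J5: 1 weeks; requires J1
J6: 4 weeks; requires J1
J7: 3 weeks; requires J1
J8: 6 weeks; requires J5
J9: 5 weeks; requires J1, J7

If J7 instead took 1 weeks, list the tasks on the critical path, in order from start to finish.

J1, J3

As given, the longest chain is J1→J7→J9 = 11+3+5 = 19, so the finish is 19 weeks.
J7 lies on that path, so at 1 week the path becomes 17 weeks.
Now J1→J3 = 11+8 = 19 is longest, so the finish becomes 19 weeks.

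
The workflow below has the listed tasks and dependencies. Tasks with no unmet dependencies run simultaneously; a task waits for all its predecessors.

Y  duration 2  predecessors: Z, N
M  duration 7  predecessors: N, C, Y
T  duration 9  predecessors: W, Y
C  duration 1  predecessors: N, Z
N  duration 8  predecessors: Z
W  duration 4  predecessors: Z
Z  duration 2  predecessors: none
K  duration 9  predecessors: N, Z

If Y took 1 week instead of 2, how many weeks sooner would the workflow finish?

1

As given, the longest chain is Z→N→Y→T = 2+8+2+9 = 21, so the finish is 21 weeks.
Y is on the critical path; changing it to 1 makes that path 20 weeks.
That remains the longest chain; total 20 weeks.
Change in finish: 20 − 21 = -1 weeks.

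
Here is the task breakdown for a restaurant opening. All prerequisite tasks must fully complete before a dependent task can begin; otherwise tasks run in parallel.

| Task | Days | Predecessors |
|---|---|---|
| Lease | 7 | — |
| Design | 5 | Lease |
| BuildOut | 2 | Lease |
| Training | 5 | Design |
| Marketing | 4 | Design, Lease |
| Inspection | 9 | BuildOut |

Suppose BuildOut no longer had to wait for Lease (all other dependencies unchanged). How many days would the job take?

Original critical path: Lease→BuildOut→Inspection = 7+2+9 = 18 ⇒ 18 days.
Without Lease→BuildOut, BuildOut's earliest start moves from 7 to 0.
After: Lease→Design→Training = 7+5+5 = 17 → 17 days.

17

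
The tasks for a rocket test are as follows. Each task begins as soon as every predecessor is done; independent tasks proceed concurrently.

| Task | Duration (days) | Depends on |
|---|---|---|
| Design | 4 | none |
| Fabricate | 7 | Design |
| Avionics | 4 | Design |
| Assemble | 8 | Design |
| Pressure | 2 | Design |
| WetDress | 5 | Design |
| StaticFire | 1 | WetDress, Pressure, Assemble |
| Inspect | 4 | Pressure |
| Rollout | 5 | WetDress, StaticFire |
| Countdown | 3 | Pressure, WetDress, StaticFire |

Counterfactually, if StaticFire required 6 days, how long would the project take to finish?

23

Actual critical path: Design→Assemble→StaticFire→Rollout = 4+8+1+5 = 18 ⇒ 18 days.
StaticFire is on the critical path; changing it to 6 makes that path 23 days.
The critical path is still Design→Assemble→StaticFire→Rollout; finish is now 23 days.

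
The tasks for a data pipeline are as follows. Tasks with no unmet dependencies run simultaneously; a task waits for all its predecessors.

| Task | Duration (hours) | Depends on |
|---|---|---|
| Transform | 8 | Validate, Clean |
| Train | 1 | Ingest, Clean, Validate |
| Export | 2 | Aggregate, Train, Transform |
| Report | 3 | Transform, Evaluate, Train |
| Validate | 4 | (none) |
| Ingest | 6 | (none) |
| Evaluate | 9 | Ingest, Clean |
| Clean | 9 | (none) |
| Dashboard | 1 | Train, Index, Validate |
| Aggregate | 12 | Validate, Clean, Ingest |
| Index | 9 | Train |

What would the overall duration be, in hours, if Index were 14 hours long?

25

Critical path before the change: Clean→Aggregate→Export = 9+12+2 = 23 giving 23 hours.
Index is off the critical path — its longest chain is 20 hours, giving 3 of slack.
The binding chain switches to Clean→Train→Index→Dashboard = 9+1+14+1 = 25; finish 25 hours.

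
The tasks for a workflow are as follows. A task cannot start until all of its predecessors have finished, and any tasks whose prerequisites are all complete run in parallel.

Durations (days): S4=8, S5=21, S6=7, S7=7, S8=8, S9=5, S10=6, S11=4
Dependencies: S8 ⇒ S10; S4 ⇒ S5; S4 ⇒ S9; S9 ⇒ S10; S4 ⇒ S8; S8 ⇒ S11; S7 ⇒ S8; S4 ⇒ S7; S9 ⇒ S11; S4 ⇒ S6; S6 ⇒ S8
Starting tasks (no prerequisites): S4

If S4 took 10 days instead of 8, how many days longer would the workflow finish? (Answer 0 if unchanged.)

Actual critical path: S4→S5 = 8+21 = 29 ⇒ 29 days.
Since S4 is critical, the +2 change carries straight to that chain (now 31 days).
No other chain overtakes it, so the finish is 31 days.
Change in finish: 31 − 29 = +2 days.

2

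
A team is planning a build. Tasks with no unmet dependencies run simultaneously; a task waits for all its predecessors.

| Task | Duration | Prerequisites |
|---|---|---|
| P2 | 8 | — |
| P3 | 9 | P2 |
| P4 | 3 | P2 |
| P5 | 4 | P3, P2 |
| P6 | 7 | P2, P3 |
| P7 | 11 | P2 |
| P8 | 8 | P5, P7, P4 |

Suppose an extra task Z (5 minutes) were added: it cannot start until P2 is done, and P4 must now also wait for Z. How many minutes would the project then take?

29

Originally the project takes 29 minutes.
With Z inserted, P4 now waits for max(P2, Z).
New critical path: P2→P3→P5→P8 = 8+9+4+8 = 29 ⇒ 29 minutes.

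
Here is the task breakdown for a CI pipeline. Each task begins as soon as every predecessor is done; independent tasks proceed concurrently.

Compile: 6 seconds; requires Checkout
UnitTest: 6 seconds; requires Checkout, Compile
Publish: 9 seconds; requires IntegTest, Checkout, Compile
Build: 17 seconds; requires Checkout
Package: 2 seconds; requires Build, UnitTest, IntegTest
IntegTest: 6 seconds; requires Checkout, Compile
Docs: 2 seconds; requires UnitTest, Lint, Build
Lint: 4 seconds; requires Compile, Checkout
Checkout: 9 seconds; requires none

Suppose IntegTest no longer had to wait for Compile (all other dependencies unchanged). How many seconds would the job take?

With the dependency in place, Checkout→Compile→IntegTest→Publish = 9+6+6+9 = 30 sets the finish at 30 seconds.
Without Compile→IntegTest, IntegTest's earliest start moves from 15 to 9.
After: Checkout→Build→Docs = 9+17+2 = 28 → 28 seconds.

28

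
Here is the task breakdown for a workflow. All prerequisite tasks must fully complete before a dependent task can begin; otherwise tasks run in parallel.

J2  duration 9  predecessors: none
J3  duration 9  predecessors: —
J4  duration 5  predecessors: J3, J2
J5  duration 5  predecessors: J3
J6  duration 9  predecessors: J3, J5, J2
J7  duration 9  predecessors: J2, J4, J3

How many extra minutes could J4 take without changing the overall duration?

0

The longest chain is J2→J4→J7 = 9+5+9 = 23; overall finish 23 minutes.
Longest path through J4: 23 minutes (earliest finish 14, latest finish 14).
Float = 23 − 23 = 0.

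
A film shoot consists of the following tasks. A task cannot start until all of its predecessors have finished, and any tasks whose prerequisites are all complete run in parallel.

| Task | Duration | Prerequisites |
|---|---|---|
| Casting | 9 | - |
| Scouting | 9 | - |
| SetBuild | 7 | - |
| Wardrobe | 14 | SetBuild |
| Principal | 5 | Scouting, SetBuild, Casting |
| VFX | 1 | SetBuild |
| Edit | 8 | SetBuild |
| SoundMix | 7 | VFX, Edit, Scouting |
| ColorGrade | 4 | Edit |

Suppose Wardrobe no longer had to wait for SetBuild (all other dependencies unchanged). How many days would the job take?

22

With the dependency in place, SetBuild→Edit→SoundMix = 7+8+7 = 22 sets the finish at 22 days.
Without SetBuild→Wardrobe, Wardrobe's earliest start moves from 7 to 0.
New critical path: SetBuild→Edit→SoundMix = 7+8+7 = 22 ⇒ 22 days.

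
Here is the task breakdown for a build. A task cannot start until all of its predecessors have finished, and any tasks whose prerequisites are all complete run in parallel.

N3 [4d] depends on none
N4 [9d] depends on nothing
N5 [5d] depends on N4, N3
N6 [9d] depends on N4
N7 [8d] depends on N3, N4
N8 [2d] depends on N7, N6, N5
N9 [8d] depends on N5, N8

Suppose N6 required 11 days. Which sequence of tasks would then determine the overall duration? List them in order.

The binding path is N4→N6→N8→N9 = 9+9+2+8 = 28; finish at 28 days.
N6 lies on that path, so at 11 days the path becomes 30 days.
No other chain overtakes it, so the finish is 30 days.

N4, N6, N8, N9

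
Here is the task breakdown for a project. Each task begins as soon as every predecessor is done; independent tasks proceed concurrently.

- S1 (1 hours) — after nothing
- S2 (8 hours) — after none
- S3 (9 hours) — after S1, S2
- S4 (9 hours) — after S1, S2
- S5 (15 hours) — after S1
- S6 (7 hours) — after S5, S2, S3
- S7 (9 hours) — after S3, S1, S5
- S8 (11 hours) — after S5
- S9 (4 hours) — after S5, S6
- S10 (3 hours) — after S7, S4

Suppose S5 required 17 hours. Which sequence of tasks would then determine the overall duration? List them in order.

S1, S5, S7, S10

Critical path before the change: S2→S3→S7→S10 = 8+9+9+3 = 29 giving 29 hours.
S5 is off the critical path — its longest chain is 28 hours, giving 1 of slack.
New critical path: S1→S5→S7→S10 = 1+17+9+3 = 30 ⇒ 30 hours.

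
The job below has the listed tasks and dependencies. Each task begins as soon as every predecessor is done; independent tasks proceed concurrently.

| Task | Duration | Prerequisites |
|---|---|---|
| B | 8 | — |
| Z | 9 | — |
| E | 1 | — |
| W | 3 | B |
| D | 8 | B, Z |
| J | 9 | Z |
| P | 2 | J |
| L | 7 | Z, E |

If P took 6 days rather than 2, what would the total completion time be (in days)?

The binding path is Z→J→P = 9+9+2 = 20; finish at 20 days.
P lies on that path, so at 6 days the path becomes 24 days.
No other chain overtakes it, so the finish is 24 days.

24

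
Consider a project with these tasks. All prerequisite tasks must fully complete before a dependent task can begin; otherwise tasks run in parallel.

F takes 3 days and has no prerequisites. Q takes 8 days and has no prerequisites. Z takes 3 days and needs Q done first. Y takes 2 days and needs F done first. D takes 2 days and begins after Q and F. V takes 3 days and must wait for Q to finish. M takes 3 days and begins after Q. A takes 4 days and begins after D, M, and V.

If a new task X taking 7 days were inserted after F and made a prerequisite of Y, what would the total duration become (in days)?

Originally the project takes 15 days.
With X inserted, Y now waits for max(F, X).
New critical path: Q→V→A = 8+3+4 = 15 ⇒ 15 days.

15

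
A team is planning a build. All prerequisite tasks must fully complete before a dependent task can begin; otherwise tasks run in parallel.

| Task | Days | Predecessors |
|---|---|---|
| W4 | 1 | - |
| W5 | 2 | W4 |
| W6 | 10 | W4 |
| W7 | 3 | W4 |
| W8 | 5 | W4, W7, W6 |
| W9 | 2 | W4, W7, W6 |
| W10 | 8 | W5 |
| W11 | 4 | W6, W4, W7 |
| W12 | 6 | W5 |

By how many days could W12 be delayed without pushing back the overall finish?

7

The longest chain is W4→W6→W8 = 1+10+5 = 16; overall finish 16 days.
The longest chain containing W12 totals 9 days.
Float = 16 − 9 = 7.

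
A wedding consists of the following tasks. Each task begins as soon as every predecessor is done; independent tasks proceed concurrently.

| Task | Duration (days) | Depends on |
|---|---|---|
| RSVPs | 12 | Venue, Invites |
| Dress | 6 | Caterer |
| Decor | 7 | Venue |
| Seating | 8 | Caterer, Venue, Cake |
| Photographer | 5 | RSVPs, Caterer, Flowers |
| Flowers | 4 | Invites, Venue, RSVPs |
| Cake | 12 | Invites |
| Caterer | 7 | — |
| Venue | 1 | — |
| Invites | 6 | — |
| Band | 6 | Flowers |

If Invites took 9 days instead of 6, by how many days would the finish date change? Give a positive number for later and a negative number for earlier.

3

Baseline: Invites→RSVPs→Flowers→Band = 6+12+4+6 = 28 → 28 days.
Since Invites is critical, the +3 change carries straight to that chain (now 31 days).
The critical path is still Invites→RSVPs→Flowers→Band; finish is now 31 days.
Change in finish: 31 − 28 = +3 days.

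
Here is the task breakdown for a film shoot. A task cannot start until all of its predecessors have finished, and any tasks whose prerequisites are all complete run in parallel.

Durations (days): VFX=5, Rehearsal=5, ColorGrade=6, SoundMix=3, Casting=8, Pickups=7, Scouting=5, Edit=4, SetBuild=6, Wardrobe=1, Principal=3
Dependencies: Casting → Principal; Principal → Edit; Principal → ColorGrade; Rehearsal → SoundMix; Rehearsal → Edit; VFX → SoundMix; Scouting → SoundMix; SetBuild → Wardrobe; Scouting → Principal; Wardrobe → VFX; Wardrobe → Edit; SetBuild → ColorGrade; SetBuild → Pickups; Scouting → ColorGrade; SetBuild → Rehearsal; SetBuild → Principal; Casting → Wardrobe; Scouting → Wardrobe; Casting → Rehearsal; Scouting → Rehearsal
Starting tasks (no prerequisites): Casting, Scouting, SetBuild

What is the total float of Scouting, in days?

3

Critical path: Casting→Wardrobe→VFX→SoundMix = 8+1+5+3 = 17, so the finish is 17 days.
Longest path through Scouting: 14 days (earliest finish 5, latest finish 8).
So Scouting can slip 8 − 5 = 3 days.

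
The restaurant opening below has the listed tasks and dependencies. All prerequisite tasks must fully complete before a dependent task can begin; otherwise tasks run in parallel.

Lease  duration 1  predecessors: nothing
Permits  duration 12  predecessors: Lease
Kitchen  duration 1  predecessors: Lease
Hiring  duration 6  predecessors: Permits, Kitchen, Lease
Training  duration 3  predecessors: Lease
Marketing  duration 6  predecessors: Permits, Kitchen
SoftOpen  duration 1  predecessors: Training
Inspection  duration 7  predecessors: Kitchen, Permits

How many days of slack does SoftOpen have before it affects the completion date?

15

Lease→Permits→Inspection = 1+12+7 = 20 sets the makespan at 20 days.
SoftOpen finishes as early as 5 and must finish by 20.
Float = 20 − 5 = 15.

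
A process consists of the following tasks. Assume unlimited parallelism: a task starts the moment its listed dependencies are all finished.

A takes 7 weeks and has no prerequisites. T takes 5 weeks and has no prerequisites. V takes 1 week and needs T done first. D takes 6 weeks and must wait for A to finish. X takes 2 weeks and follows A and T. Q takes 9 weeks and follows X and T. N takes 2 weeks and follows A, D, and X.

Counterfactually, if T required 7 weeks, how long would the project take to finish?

18

As given, the longest chain is A→X→Q = 7+2+9 = 18, so the finish is 18 weeks.
T is off the critical path — its longest chain is 16 weeks, giving 2 of slack.
The critical path is still A→X→Q; finish is now 18 weeks.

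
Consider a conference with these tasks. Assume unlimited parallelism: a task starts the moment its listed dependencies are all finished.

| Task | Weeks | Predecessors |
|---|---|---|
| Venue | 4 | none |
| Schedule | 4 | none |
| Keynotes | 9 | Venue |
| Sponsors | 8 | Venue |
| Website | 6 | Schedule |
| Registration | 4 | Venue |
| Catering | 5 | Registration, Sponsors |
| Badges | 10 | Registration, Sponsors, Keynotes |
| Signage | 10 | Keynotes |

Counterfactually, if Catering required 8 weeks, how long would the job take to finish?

23

As given, the longest chain is Venue→Keynotes→Badges = 4+9+10 = 23, so the finish is 23 weeks.
Catering is off the critical path — its longest chain is 17 weeks, giving 6 of slack.
The critical path is still Venue→Keynotes→Badges; finish is now 23 weeks.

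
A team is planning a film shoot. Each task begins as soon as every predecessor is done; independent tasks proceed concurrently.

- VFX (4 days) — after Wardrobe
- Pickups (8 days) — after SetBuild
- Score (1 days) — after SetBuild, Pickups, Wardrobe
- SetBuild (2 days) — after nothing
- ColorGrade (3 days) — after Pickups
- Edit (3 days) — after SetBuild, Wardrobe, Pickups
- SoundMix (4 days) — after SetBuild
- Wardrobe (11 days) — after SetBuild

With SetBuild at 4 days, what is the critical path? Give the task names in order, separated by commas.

The binding path is SetBuild→Wardrobe→VFX = 2+11+4 = 17; finish at 17 days.
Since SetBuild is critical, the +2 change carries straight to that chain (now 19 days).
No other chain overtakes it, so the finish is 19 days.

SetBuild, Wardrobe, VFX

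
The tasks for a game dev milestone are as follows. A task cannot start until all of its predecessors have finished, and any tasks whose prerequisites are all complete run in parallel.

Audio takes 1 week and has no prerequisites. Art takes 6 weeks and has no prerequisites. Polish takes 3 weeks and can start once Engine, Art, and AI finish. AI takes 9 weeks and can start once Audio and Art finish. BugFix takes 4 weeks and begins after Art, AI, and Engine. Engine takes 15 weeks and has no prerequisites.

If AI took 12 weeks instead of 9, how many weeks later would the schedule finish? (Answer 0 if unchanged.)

As given, the longest chain is Art→AI→BugFix = 6+9+4 = 19, so the finish is 19 weeks.
AI lies on that path, so at 12 weeks the path becomes 22 weeks.
That remains the longest chain; total 22 weeks.
Change in finish: 22 − 19 = +3 weeks.

3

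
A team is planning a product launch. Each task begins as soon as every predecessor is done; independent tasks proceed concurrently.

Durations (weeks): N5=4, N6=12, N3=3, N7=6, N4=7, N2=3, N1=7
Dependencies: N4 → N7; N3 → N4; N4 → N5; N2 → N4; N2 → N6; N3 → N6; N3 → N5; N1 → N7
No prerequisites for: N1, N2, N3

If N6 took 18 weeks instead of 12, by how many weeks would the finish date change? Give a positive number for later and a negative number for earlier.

5

As given, the longest chain is N2→N4→N7 = 3+7+6 = 16, so the finish is 16 weeks.
The longest path through N6 is only 15 weeks, so N6 has float 1.
The binding chain switches to N2→N6 = 3+18 = 21; finish 21 weeks.
Change in finish: 21 − 16 = +5 weeks.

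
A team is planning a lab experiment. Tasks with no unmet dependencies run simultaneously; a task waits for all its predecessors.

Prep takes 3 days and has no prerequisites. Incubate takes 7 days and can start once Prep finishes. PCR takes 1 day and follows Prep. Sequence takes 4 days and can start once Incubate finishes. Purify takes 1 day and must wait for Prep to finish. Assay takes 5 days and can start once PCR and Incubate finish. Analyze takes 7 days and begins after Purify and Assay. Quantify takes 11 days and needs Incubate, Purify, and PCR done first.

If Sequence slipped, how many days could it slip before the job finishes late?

8

Critical path: Prep→Incubate→Assay→Analyze = 3+7+5+7 = 22, so the finish is 22 days.
Longest path through Sequence: 14 days (earliest finish 14, latest finish 22).
Float = 22 − 14 = 8.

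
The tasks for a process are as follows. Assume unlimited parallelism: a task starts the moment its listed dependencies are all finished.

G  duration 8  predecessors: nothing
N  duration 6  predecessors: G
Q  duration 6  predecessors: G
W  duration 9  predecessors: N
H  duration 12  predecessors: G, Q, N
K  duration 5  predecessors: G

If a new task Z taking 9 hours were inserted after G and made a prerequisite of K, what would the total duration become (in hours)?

Originally the schedule takes 26 hours.
With Z inserted, K now waits for max(G, Z).
New critical path: G→N→H = 8+6+12 = 26 ⇒ 26 hours.

26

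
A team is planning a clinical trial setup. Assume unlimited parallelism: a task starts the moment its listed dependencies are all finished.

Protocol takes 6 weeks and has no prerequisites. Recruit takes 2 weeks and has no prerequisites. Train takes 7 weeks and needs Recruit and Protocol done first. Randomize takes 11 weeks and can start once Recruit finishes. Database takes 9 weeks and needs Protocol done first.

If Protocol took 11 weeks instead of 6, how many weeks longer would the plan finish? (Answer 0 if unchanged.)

5

Critical path before the change: Protocol→Database = 6+9 = 15 giving 15 weeks.
Protocol is on the critical path; changing it to 11 makes that path 20 weeks.
No other chain overtakes it, so the finish is 20 weeks.
Change in finish: 20 − 15 = +5 weeks.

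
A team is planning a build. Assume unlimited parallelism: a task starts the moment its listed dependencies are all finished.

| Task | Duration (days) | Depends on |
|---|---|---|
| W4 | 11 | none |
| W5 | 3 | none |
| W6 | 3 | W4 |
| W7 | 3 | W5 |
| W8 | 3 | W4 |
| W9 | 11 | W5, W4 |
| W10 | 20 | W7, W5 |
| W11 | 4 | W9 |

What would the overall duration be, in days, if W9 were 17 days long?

The binding path is W4→W9→W11 = 11+11+4 = 26; finish at 26 days.
W9 lies on that path, so at 17 days the path becomes 32 days.
The critical path is still W4→W9→W11; finish is now 32 days.

32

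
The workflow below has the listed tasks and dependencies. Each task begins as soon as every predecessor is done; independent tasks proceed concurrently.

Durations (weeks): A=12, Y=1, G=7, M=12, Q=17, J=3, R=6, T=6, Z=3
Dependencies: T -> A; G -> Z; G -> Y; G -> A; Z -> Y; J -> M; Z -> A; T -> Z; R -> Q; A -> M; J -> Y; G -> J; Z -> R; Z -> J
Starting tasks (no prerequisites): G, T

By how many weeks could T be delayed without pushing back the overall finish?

Critical path: G→Z→A→M = 7+3+12+12 = 34, so the finish is 34 weeks.
Longest path through T: 33 weeks (earliest finish 6, latest finish 7).
Slack of T = 1 − 0 = 1 week.

1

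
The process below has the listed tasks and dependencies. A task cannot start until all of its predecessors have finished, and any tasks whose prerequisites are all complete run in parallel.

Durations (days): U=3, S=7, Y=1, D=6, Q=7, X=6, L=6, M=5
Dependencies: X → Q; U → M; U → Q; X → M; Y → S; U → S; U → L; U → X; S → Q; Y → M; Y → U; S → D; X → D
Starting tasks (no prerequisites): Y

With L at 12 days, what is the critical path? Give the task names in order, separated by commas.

Critical path before the change: Y→U→S→Q = 1+3+7+7 = 18 giving 18 days.
L is off the critical path — its longest chain is 10 days, giving 8 of slack.
That remains the longest chain; total 18 days.

Y, U, S, Q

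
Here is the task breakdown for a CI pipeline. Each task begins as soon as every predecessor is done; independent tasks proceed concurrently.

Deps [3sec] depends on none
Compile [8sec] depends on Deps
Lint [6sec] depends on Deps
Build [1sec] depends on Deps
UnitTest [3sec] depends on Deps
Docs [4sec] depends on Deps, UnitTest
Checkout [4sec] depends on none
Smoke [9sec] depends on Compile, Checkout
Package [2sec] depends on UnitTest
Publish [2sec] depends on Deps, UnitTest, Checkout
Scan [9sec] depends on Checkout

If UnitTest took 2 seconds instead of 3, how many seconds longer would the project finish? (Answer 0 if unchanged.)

The binding path is Deps→Compile→Smoke = 3+8+9 = 20; finish at 20 seconds.
The longest path through UnitTest is only 10 seconds, so UnitTest has float 10.
The critical path is still Deps→Compile→Smoke; finish is now 20 seconds.
Change in finish: 20 − 20 = +0 seconds.

0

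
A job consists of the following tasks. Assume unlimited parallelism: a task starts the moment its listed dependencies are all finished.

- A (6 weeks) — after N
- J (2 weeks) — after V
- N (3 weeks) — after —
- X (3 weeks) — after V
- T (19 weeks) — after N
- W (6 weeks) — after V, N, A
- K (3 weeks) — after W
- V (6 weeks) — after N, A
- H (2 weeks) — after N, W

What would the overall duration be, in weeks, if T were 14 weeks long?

24

The binding path is N→A→V→W→K = 3+6+6+6+3 = 24; finish at 24 weeks.
T is off the critical path — its longest chain is 22 weeks, giving 2 of slack.
The critical path is still N→A→V→W→K; finish is now 24 weeks.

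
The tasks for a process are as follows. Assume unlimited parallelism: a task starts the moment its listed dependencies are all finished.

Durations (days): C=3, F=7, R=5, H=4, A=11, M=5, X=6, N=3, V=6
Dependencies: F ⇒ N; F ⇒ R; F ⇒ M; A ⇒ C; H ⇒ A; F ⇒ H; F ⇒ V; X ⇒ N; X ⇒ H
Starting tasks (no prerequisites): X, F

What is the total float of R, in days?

13

Critical path: F→H→A→C = 7+4+11+3 = 25, so the finish is 25 days.
Longest path through R: 12 days (earliest finish 12, latest finish 25).
Float = 25 − 12 = 13.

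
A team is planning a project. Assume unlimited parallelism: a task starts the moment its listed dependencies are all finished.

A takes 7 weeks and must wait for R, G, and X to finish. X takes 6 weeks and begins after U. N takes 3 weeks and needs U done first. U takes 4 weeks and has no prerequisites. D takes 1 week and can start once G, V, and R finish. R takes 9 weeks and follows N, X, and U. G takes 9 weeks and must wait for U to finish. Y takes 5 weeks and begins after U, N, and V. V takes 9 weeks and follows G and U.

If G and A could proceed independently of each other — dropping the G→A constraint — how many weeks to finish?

27

Original critical path: U→G→V→Y = 4+9+9+5 = 27 ⇒ 27 weeks.
Dropping G→A doesn't change A's earliest start (19); another predecessor still binds.
The longest chain is now U→G→V→Y = 4+9+9+5 = 27, so the job takes 27 weeks.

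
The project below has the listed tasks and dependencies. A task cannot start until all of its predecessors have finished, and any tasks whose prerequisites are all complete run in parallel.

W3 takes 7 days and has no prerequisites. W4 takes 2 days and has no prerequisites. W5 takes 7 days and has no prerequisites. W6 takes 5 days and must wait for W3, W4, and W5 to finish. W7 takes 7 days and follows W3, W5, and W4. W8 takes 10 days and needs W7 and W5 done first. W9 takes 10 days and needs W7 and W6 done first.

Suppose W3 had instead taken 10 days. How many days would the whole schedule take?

The binding path is W3→W7→W8 = 7+7+10 = 24; finish at 24 days.
W3 is on the critical path; changing it to 10 makes that path 27 days.
No other chain overtakes it, so the finish is 27 days.

27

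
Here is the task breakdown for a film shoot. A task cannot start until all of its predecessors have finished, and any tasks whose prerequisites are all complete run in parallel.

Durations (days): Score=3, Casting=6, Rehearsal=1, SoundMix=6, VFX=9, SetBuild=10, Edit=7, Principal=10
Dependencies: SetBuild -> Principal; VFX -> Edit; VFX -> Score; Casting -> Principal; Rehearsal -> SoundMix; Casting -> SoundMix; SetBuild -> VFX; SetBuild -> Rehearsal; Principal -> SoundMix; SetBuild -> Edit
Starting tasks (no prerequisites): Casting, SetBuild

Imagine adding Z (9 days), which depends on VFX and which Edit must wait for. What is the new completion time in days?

35

Originally the plan takes 26 days.
With Z inserted, Edit now waits for max(SetBuild, VFX, Z).
New critical path: SetBuild→VFX→Z→Edit = 10+9+9+7 = 35 ⇒ 35 days.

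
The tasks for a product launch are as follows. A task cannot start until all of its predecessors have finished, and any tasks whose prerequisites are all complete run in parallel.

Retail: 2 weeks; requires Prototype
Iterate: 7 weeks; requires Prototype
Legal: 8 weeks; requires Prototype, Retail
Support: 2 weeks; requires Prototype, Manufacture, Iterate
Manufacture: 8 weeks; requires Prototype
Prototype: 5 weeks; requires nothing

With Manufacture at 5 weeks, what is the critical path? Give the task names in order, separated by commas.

Prototype, Retail, Legal

The binding path is Prototype→Manufacture→Support = 5+8+2 = 15; finish at 15 weeks.
Manufacture lies on that path, so at 5 weeks the path becomes 12 weeks.
The binding chain switches to Prototype→Retail→Legal = 5+2+8 = 15; finish 15 weeks.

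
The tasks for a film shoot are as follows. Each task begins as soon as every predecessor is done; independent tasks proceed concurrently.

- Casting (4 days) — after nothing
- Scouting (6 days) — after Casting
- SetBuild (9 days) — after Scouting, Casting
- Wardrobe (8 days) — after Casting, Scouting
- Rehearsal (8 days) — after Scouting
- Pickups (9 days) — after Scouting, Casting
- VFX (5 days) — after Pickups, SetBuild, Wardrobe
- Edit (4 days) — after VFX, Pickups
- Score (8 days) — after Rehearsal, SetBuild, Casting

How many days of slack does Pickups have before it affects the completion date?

0

The longest chain is Casting→Scouting→SetBuild→VFX→Edit = 4+6+9+5+4 = 28; overall finish 28 days.
The longest chain containing Pickups totals 28 days.
So Pickups can slip 19 − 19 = 0 days.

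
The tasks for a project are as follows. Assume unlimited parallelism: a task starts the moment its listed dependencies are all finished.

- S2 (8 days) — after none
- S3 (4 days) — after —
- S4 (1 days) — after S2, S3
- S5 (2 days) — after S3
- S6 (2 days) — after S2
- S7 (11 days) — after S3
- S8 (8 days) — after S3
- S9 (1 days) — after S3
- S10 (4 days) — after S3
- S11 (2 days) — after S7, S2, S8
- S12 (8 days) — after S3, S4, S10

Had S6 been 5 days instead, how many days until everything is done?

The binding path is S2→S4→S12 = 8+1+8 = 17; finish at 17 days.
S6 is off the critical path — its longest chain is 10 days, giving 7 of slack.
The critical path is still S2→S4→S12; finish is now 17 days.

17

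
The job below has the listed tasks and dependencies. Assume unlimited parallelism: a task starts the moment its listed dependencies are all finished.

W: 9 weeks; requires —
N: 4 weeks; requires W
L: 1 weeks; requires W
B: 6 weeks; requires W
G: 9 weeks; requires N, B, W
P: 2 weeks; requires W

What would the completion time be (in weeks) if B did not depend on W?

With the dependency in place, W→B→G = 9+6+9 = 24 sets the finish at 24 weeks.
Without W→B, B's earliest start moves from 9 to 0.
New critical path: W→N→G = 9+4+9 = 22 ⇒ 22 weeks.

22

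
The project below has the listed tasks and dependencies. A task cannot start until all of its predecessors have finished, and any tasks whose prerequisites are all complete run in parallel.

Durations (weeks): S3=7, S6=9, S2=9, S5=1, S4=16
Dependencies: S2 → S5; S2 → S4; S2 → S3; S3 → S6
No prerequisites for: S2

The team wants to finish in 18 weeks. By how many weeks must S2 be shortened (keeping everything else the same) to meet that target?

7

Current finish: 25 weeks; target: 18.
S2 is on every critical path, so each week cut from S2 cuts the finish by one (this holds down to a finish of 17).
Need 25 − 18 = 7 weeks off S2 → S2 becomes 2 weeks, finish becomes 18.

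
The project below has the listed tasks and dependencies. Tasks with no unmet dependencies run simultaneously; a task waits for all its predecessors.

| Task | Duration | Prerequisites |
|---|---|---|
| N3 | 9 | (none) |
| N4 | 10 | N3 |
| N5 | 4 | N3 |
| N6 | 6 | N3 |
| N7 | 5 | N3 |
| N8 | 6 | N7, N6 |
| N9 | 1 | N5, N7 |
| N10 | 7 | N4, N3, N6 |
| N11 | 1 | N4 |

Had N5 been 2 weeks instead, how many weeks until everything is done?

As given, the longest chain is N3→N4→N10 = 9+10+7 = 26, so the finish is 26 weeks.
N5 is off the critical path — its longest chain is 14 weeks, giving 12 of slack.
That remains the longest chain; total 26 weeks.

26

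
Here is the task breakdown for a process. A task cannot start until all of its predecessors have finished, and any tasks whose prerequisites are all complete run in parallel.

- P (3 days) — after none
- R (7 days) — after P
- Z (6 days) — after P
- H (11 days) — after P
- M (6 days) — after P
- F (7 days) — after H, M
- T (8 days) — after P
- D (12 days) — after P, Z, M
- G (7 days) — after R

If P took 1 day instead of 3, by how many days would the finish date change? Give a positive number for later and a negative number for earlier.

The binding path is P→Z→D = 3+6+12 = 21; finish at 21 days.
P lies on that path, so at 1 day the path becomes 19 days.
No other chain overtakes it, so the finish is 19 days.
Change in finish: 19 − 21 = -2 days.

-2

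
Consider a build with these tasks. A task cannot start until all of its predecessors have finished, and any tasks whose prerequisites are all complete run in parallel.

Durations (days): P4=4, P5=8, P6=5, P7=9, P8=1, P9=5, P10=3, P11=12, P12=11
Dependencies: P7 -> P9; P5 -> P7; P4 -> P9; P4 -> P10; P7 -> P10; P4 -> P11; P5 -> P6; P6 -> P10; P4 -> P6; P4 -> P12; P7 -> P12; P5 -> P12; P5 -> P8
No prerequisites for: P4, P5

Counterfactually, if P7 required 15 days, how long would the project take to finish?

Actual critical path: P5→P7→P12 = 8+9+11 = 28 ⇒ 28 days.
Since P7 is critical, the +6 change carries straight to that chain (now 34 days).
The critical path is still P5→P7→P12; finish is now 34 days.

34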